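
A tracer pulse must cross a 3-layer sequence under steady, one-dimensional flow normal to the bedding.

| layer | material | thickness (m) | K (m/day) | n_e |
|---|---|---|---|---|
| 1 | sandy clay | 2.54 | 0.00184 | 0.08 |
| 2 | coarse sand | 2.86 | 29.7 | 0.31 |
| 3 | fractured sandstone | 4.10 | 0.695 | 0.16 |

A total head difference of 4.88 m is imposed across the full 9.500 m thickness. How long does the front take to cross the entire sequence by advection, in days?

496

With flow normal to the layers, continuity requires the same specific discharge q through every layer.
Σ(b_i/K_i) = 2.54/0.00184 + 2.86/29.7 + 4.10/0.695 = 1386 d.
q = Δh / Σ(b_i/K_i) = 4.88 / 1386 = 0.003520 m/day.
In each layer the seepage velocity is v_i = q/n_i, so the layer transit time is t_i = b_i·n_i / q:
  layer 1 (sandy clay): t_1 = 2.54 × 0.08 / 0.003520 = 57.73 d
  layer 2 (coarse sand): t_2 = 2.86 × 0.31 / 0.003520 = 251.9 d
  layer 3 (fractured sandstone): t_3 = 4.10 × 0.16 / 0.003520 = 186.4 d
Total t = Σ t_i = 496.0 days.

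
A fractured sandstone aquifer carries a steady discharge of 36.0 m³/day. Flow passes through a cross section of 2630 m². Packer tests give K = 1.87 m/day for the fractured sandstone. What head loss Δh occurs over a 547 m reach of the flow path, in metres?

4.00

From Q = K·A·i, i = Q / (K·A) = 36.0 / (1.870 × 2630) = 0.007320.
Head loss Δh = i · L = 0.007320 × 547 = 4.004 m.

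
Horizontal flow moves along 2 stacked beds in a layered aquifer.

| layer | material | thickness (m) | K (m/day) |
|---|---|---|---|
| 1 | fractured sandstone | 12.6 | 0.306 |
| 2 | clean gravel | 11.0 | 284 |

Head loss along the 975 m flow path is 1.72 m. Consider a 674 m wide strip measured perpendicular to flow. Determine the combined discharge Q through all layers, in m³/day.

Flow is parallel to layering, so each bed carries its own Darcy discharge and the transmissivities add.
Σ(K_i·b_i) = 0.306×12.6 + 284×11.0 = 3128 m²/day.
Hydraulic gradient i = Δh / L = 1.72 / 975 = 0.001764.
Q = Σ(K_i·b_i) · W · i = 3128 × 674 × 0.001764 = 3719 m³/day.

3720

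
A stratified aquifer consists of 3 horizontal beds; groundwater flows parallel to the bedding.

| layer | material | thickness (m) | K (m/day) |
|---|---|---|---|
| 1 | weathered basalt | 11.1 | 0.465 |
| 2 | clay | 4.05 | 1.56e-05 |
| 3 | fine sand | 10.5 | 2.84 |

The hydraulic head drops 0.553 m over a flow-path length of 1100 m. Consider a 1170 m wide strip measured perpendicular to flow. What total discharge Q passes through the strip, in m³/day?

Flow is parallel to layering, so each bed carries its own Darcy discharge and the transmissivities add.
Σ(K_i·b_i) = 0.465×11.1 + 1.56e-05×4.05 + 2.84×10.5 = 34.98 m²/day.
Hydraulic gradient i = Δh / L = 0.553 / 1100 = 0.0005027.
Q = Σ(K_i·b_i) · W · i = 34.98 × 1170 × 0.0005027 = 20.58 m³/day.

20.6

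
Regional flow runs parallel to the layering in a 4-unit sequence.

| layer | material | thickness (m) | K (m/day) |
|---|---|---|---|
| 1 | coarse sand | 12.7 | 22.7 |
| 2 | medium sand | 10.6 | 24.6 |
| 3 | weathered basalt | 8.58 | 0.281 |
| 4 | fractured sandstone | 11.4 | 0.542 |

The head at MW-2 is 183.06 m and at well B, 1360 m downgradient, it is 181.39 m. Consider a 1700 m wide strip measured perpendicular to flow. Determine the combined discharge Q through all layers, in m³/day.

Flow is parallel to layering, so each bed carries its own Darcy discharge and the transmissivities add.
Σ(K_i·b_i) = 22.7×12.7 + 24.6×10.6 + 0.281×8.58 + 0.542×11.4 = 557.6 m²/day.
Hydraulic gradient i = (183.06 − 181.39) / 1360 = 1.67 / 1360 = 0.001228.
Q = Σ(K_i·b_i) · W · i = 557.6 × 1700 × 0.001228 = 1164 m³/day.

1160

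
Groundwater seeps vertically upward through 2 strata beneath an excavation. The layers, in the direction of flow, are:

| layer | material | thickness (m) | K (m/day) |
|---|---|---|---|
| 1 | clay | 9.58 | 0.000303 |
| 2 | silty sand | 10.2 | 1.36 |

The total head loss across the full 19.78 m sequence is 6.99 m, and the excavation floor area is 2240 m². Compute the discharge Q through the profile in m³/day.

Flow is perpendicular to layering, so the layers act in series and the equivalent K is the thickness-weighted harmonic mean.
Total thickness L = 9.58 + 10.2 = 19.78 m.
Σ(b_i/K_i) = 9.58/0.000303 + 10.2/1.36 = 31625 d.
K_eq = L / Σ(b_i/K_i) = 19.78 / 31625 = 0.0006255 m/day.
Q = K_eq · A · (Δh/L) = 0.0006255 × 2240 × (6.99/19.78) = 0.4951 m³/day.

0.495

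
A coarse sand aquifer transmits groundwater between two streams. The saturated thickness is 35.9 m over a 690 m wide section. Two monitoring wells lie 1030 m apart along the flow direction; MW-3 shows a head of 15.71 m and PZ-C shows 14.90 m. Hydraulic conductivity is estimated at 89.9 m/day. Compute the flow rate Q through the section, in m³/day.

Cross-sectional area A = 690 × 35.9 = 24771 m².
Hydraulic gradient i = (15.71 − 14.90) / 1030 = 0.81 / 1030 = 0.0007864.
Darcy's law: Q = K · A · i = 89.90 × 24771 × 0.0007864 = 1751 m³/day.

1750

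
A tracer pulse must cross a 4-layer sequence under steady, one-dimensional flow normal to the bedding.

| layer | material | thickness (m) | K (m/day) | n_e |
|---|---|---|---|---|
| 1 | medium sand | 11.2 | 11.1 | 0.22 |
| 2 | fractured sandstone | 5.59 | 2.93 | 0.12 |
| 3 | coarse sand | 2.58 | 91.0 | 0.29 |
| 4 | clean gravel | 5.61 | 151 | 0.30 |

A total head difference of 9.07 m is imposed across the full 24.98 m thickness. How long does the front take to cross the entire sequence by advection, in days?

1.83

With flow normal to the layers, continuity requires the same specific discharge q through every layer.
Σ(b_i/K_i) = 11.2/11.1 + 5.59/2.93 + 2.58/91.0 + 5.61/151 = 2.982 d.
q = Δh / Σ(b_i/K_i) = 9.07 / 2.982 = 3.041 m/day.
In each layer the seepage velocity is v_i = q/n_i, so the layer transit time is t_i = b_i·n_i / q:
  layer 1 (medium sand): t_1 = 11.2 × 0.22 / 3.041 = 0.8102 d
  layer 2 (fractured sandstone): t_2 = 5.59 × 0.12 / 3.041 = 0.2206 d
  layer 3 (coarse sand): t_3 = 2.58 × 0.29 / 3.041 = 0.2460 d
  layer 4 (clean gravel): t_4 = 5.61 × 0.30 / 3.041 = 0.5534 d
Total t = Σ t_i = 1.830 days.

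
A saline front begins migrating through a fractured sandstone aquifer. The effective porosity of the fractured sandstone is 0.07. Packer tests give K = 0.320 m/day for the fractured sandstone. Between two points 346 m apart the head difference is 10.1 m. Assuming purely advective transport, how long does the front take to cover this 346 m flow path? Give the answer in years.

7.10

Hydraulic gradient i = Δh / L = 10.1 / 346 = 0.02919.
Darcy flux q = K · i = 0.3200 × 0.02919 = 0.009341 m/day.
Seepage velocity v = q / n_e = 0.009341 / 0.07 = 0.1334 m/day.
Travel time t = L / v = 346 / 0.1334 = 2593 days = 7.099 years.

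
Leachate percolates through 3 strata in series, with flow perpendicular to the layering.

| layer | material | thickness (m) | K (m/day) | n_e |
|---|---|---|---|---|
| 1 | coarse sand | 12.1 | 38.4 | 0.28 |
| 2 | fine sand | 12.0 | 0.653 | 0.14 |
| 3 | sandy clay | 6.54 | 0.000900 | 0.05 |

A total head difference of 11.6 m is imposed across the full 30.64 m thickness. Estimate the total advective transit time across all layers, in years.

With flow normal to the layers, continuity requires the same specific discharge q through every layer.
Σ(b_i/K_i) = 12.1/38.4 + 12.0/0.653 + 6.54/0.000900 = 7285 d.
q = Δh / Σ(b_i/K_i) = 11.6 / 7285 = 0.001592 m/day.
In each layer the seepage velocity is v_i = q/n_i, so the layer transit time is t_i = b_i·n_i / q:
  layer 1 (coarse sand): t_1 = 12.1 × 0.28 / 0.001592 = 2128 d
  layer 2 (fine sand): t_2 = 12.0 × 0.14 / 0.001592 = 1055 d
  layer 3 (sandy clay): t_3 = 6.54 × 0.05 / 0.001592 = 205.4 d
Total t = Σ t_i = 3388 days = 9.277 years.

9.28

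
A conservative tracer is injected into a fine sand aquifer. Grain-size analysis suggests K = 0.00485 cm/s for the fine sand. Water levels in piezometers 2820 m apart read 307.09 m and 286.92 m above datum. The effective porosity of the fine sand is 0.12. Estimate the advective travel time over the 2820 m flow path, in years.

Convert K: 0.00485 cm/s × 864 = 4.190 m/day.
Hydraulic gradient i = (307.09 − 286.92) / 2820 = 20.17 / 2820 = 0.007152.
Darcy flux q = K · i = 4.190 × 0.007152 = 0.02997 m/day.
Seepage velocity v = q / n_e = 0.02997 / 0.12 = 0.2498 m/day.
Travel time t = L / v = 2820 / 0.2498 = 11291 days = 30.91 years.

30.9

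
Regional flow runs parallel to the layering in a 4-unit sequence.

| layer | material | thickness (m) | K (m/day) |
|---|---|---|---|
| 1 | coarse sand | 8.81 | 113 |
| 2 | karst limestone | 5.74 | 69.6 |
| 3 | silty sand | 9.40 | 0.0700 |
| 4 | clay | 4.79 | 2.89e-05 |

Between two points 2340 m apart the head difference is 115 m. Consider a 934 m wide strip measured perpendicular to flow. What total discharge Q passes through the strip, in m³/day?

Flow is parallel to layering, so each bed carries its own Darcy discharge and the transmissivities add.
Σ(K_i·b_i) = 113×8.81 + 69.6×5.74 + 0.0700×9.40 + 2.89e-05×4.79 = 1396 m²/day.
Hydraulic gradient i = Δh / L = 115 / 2340 = 0.04915.
Q = Σ(K_i·b_i) · W · i = 1396 × 934 × 0.04915 = 64065 m³/day.

64100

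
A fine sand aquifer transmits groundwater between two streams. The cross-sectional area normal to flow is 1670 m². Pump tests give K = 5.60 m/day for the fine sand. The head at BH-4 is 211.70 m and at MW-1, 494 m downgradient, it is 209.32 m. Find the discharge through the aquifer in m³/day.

45.1

Hydraulic gradient i = (211.70 − 209.32) / 494 = 2.38 / 494 = 0.004818.
Darcy's law: Q = K · A · i = 5.600 × 1670 × 0.004818 = 45.06 m³/day.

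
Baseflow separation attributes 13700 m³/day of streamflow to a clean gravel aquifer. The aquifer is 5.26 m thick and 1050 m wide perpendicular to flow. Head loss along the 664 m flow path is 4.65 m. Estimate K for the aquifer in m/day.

354

Cross-sectional area A = 1050 × 5.26 = 5523 m².
Hydraulic gradient i = Δh / L = 4.65 / 664 = 0.007003.
From Q = K·A·i, K = Q / (A·i) = 13700 / (5523 × 0.007003) = 354.2 m/day.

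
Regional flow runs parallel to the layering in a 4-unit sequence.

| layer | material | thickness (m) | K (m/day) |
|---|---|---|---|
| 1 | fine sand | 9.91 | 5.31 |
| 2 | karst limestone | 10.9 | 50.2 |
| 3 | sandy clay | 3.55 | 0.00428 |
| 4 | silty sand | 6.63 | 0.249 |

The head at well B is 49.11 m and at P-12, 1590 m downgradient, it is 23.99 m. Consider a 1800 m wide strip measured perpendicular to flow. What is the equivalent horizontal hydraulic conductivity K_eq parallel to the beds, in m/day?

Flow is parallel to layering, so each bed carries its own Darcy discharge and the transmissivities add.
Σ(K_i·b_i) = 5.31×9.91 + 50.2×10.9 + 0.00428×3.55 + 0.249×6.63 = 601.5 m²/day.
Total thickness b = 30.99 m, so K_eq = Σ(K_i·b_i)/b = 19.41 m/day.

19.4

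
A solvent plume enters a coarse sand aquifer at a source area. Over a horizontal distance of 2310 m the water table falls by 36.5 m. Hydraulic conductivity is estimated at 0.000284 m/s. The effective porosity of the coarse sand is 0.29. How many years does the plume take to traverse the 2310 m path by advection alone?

4.73

Convert K: 0.000284 m/s × 86400 = 24.54 m/day.
Hydraulic gradient i = Δh / L = 36.5 / 2310 = 0.01580.
Darcy flux q = K · i = 24.54 × 0.01580 = 0.3877 m/day.
Seepage velocity v = q / n_e = 0.3877 / 0.29 = 1.337 m/day.
Travel time t = L / v = 2310 / 1.337 = 1728 days = 4.730 years.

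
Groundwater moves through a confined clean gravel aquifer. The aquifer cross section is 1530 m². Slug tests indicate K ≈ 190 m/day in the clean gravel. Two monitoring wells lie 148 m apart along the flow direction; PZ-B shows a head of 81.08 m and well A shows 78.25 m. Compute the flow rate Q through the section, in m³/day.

Hydraulic gradient i = (81.08 − 78.25) / 148 = 2.83 / 148 = 0.01912.
Darcy's law: Q = K · A · i = 190.0 × 1530 × 0.01912 = 5559 m³/day.

5560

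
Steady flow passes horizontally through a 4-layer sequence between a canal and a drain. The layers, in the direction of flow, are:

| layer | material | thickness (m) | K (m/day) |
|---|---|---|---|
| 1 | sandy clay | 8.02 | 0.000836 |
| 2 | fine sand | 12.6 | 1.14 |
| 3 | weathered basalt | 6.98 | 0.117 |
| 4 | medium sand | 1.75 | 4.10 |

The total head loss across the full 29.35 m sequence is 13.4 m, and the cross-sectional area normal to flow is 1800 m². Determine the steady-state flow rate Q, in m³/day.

Flow is perpendicular to layering, so the layers act in series and the equivalent K is the thickness-weighted harmonic mean.
Total thickness L = 8.02 + 12.6 + 6.98 + 1.75 = 29.35 m.
Σ(b_i/K_i) = 8.02/0.000836 + 12.6/1.14 + 6.98/0.117 + 1.75/4.10 = 9664 d.
K_eq = L / Σ(b_i/K_i) = 29.35 / 9664 = 0.003037 m/day.
Q = K_eq · A · (Δh/L) = 0.003037 × 1800 × (13.4/29.35) = 2.496 m³/day.

2.50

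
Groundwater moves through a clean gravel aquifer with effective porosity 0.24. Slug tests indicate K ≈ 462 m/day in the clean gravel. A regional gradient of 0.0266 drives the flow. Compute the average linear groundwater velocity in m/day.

51.2

Hydraulic gradient i = 0.0266.
Darcy flux q = K · i = 462.0 × 0.02660 = 12.29 m/day.
Seepage velocity v = q / n_e = 12.29 / 0.24 = 51.20 m/day.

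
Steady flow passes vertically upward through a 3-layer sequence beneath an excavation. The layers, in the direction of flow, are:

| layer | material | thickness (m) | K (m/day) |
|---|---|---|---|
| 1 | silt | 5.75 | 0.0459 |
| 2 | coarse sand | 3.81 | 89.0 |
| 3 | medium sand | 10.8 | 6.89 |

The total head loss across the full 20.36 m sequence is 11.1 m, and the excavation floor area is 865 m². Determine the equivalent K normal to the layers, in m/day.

Flow is perpendicular to layering, so the layers act in series and the equivalent K is the thickness-weighted harmonic mean.
Total thickness L = 5.75 + 3.81 + 10.8 = 20.36 m.
Σ(b_i/K_i) = 5.75/0.0459 + 3.81/89.0 + 10.8/6.89 = 126.9 d.
K_eq = L / Σ(b_i/K_i) = 20.36 / 126.9 = 0.1605 m/day.

0.160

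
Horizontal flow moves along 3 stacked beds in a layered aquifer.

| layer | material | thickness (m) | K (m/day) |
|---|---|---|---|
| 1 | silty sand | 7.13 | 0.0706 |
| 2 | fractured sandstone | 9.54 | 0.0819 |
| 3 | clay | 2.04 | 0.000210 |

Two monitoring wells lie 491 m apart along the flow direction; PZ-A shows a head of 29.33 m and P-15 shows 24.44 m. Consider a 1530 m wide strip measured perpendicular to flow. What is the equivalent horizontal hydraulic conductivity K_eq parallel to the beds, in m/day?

0.0687

Flow is parallel to layering, so each bed carries its own Darcy discharge and the transmissivities add.
Σ(K_i·b_i) = 0.0706×7.13 + 0.0819×9.54 + 0.000210×2.04 = 1.285 m²/day.
Total thickness b = 18.71 m, so K_eq = Σ(K_i·b_i)/b = 0.06869 m/day.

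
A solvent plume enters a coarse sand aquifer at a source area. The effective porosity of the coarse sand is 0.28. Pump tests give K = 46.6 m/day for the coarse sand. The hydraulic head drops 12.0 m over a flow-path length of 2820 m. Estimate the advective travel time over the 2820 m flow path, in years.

10.9

Hydraulic gradient i = Δh / L = 12.0 / 2820 = 0.004255.
Darcy flux q = K · i = 46.60 × 0.004255 = 0.1983 m/day.
Seepage velocity v = q / n_e = 0.1983 / 0.28 = 0.7082 m/day.
Travel time t = L / v = 2820 / 0.7082 = 3982 days = 10.90 years.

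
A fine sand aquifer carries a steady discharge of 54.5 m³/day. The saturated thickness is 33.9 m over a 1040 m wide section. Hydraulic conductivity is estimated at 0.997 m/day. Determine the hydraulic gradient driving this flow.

Cross-sectional area A = 1040 × 33.9 = 35256 m².
From Q = K·A·i, i = Q / (K·A) = 54.5 / (0.9970 × 35256) = 0.001550.

0.00155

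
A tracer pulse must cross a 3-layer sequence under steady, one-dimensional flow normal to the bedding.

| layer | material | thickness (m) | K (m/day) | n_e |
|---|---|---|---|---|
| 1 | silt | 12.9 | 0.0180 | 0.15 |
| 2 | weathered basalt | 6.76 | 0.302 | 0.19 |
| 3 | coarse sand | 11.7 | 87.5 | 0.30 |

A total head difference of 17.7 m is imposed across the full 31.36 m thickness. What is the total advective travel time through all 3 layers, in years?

With flow normal to the layers, continuity requires the same specific discharge q through every layer.
Σ(b_i/K_i) = 12.9/0.0180 + 6.76/0.302 + 11.7/87.5 = 739.2 d.
q = Δh / Σ(b_i/K_i) = 17.7 / 739.2 = 0.02395 m/day.
In each layer the seepage velocity is v_i = q/n_i, so the layer transit time is t_i = b_i·n_i / q:
  layer 1 (silt): t_1 = 12.9 × 0.15 / 0.02395 = 80.81 d
  layer 2 (weathered basalt): t_2 = 6.76 × 0.19 / 0.02395 = 53.64 d
  layer 3 (coarse sand): t_3 = 11.7 × 0.30 / 0.02395 = 146.6 d
Total t = Σ t_i = 281.0 days = 0.7694 years.

0.769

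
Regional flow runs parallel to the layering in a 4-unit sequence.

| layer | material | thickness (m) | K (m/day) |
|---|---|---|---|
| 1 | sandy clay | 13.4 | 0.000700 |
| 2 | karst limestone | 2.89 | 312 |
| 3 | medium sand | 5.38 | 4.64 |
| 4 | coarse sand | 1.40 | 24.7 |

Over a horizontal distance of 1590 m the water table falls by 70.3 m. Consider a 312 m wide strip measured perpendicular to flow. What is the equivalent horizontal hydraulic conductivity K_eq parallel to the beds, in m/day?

Flow is parallel to layering, so each bed carries its own Darcy discharge and the transmissivities add.
Σ(K_i·b_i) = 0.000700×13.4 + 312×2.89 + 4.64×5.38 + 24.7×1.40 = 961.2 m²/day.
Total thickness b = 23.07 m, so K_eq = Σ(K_i·b_i)/b = 41.67 m/day.

41.7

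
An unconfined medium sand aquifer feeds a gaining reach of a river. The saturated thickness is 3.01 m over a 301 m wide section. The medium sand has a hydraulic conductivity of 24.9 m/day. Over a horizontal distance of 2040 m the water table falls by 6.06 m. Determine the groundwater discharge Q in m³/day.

67.0

Cross-sectional area A = 301 × 3.01 = 906.0 m².
Hydraulic gradient i = Δh / L = 6.06 / 2040 = 0.002971.
Darcy's law: Q = K · A · i = 24.90 × 906.0 × 0.002971 = 67.02 m³/day.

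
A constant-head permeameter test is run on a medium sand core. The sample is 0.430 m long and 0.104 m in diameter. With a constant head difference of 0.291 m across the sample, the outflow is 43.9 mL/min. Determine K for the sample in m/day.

Cross-sectional area A = π·(d/2)² = π × (0.104/2)² = 0.008495 m².
Convert discharge: 43.9 mL/min = 7.317e-07 m³/s.
Darcy's law rearranged: K = Q·L / (A·Δh) = 7.317e-07 × 0.430 / (0.008495 × 0.291) = 0.0001273 m/s = 11.00 m/day.

11.0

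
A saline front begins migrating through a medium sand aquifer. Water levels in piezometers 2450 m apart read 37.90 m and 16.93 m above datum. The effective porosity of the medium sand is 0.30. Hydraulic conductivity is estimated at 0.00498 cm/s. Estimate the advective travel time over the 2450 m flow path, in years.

54.6

Convert K: 0.00498 cm/s × 864 = 4.303 m/day.
Hydraulic gradient i = (37.90 − 16.93) / 2450 = 20.97 / 2450 = 0.008559.
Darcy flux q = K · i = 4.303 × 0.008559 = 0.03683 m/day.
Seepage velocity v = q / n_e = 0.03683 / 0.30 = 0.1228 m/day.
Travel time t = L / v = 2450 / 0.1228 = 19958 days = 54.64 years.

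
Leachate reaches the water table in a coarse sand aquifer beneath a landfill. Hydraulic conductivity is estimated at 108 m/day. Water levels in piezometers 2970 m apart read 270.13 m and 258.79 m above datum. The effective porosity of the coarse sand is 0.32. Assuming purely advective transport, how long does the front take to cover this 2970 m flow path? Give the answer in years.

6.31

Hydraulic gradient i = (270.13 − 258.79) / 2970 = 11.34 / 2970 = 0.003818.
Darcy flux q = K · i = 108.0 × 0.003818 = 0.4124 m/day.
Seepage velocity v = q / n_e = 0.4124 / 0.32 = 1.289 m/day.
Travel time t = L / v = 2970 / 1.289 = 2305 days = 6.310 years.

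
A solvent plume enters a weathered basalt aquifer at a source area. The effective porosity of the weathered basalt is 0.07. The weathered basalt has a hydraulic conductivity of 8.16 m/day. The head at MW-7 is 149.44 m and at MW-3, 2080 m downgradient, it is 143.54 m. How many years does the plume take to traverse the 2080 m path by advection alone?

17.2

Hydraulic gradient i = (149.44 − 143.54) / 2080 = 5.9 / 2080 = 0.002837.
Darcy flux q = K · i = 8.160 × 0.002837 = 0.02315 m/day.
Seepage velocity v = q / n_e = 0.02315 / 0.07 = 0.3307 m/day.
Travel time t = L / v = 2080 / 0.3307 = 6290 days = 17.22 years.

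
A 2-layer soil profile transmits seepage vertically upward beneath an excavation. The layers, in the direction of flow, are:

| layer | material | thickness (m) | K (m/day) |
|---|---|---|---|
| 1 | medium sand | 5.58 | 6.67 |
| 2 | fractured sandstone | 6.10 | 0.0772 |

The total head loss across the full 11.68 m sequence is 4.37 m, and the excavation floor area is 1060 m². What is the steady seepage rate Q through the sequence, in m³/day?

Flow is perpendicular to layering, so the layers act in series and the equivalent K is the thickness-weighted harmonic mean.
Total thickness L = 5.58 + 6.10 = 11.68 m.
Σ(b_i/K_i) = 5.58/6.67 + 6.10/0.0772 = 79.85 d.
K_eq = L / Σ(b_i/K_i) = 11.68 / 79.85 = 0.1463 m/day.
Q = K_eq · A · (Δh/L) = 0.1463 × 1060 × (4.37/11.68) = 58.01 m³/day.

58.0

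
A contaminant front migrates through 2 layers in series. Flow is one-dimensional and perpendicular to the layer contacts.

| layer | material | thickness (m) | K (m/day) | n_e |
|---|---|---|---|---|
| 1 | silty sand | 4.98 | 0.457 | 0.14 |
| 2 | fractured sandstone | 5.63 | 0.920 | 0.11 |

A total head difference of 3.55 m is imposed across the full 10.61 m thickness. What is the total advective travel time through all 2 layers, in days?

6.31

With flow normal to the layers, continuity requires the same specific discharge q through every layer.
Σ(b_i/K_i) = 4.98/0.457 + 5.63/0.920 = 17.02 d.
q = Δh / Σ(b_i/K_i) = 3.55 / 17.02 = 0.2086 m/day.
In each layer the seepage velocity is v_i = q/n_i, so the layer transit time is t_i = b_i·n_i / q:
  layer 1 (silty sand): t_1 = 4.98 × 0.14 / 0.2086 = 3.342 d
  layer 2 (fractured sandstone): t_2 = 5.63 × 0.11 / 0.2086 = 2.969 d
Total t = Σ t_i = 6.311 days.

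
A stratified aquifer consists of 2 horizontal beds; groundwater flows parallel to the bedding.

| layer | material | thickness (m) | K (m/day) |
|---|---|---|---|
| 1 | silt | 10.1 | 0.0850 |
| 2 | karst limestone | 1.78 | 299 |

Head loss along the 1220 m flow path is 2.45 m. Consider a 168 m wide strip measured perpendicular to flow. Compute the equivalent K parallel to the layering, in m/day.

Flow is parallel to layering, so each bed carries its own Darcy discharge and the transmissivities add.
Σ(K_i·b_i) = 0.0850×10.1 + 299×1.78 = 533.1 m²/day.
Total thickness b = 11.88 m, so K_eq = Σ(K_i·b_i)/b = 44.87 m/day.

44.9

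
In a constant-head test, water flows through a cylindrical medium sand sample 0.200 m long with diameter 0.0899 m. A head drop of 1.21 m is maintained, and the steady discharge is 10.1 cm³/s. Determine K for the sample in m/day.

22.7

Cross-sectional area A = π·(d/2)² = π × (0.0899/2)² = 0.006348 m².
Convert discharge: 10.1 cm³/s = 1.010e-05 m³/s.
Darcy's law rearranged: K = Q·L / (A·Δh) = 1.010e-05 × 0.200 / (0.006348 × 1.21) = 0.0002630 m/s = 22.72 m/day.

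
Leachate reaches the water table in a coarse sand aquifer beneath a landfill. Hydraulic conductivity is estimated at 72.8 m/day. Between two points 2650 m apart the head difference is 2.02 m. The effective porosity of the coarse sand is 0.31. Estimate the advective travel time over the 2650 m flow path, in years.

40.5

Hydraulic gradient i = Δh / L = 2.02 / 2650 = 0.0007623.
Darcy flux q = K · i = 72.80 × 0.0007623 = 0.05549 m/day.
Seepage velocity v = q / n_e = 0.05549 / 0.31 = 0.1790 m/day.
Travel time t = L / v = 2650 / 0.1790 = 14804 days = 40.53 years.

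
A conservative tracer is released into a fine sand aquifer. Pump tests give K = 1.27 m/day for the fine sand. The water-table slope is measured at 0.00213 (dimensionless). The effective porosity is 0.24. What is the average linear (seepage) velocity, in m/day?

Hydraulic gradient i = 0.00213.
Darcy flux q = K · i = 1.270 × 0.002130 = 0.002705 m/day.
Seepage velocity v = q / n_e = 0.002705 / 0.24 = 0.01127 m/day.

0.0113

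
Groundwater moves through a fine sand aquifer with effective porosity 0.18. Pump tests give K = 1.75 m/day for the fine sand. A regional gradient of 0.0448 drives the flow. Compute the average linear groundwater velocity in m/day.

Hydraulic gradient i = 0.0448.
Darcy flux q = K · i = 1.750 × 0.04480 = 0.07840 m/day.
Seepage velocity v = q / n_e = 0.07840 / 0.18 = 0.4356 m/day.

0.436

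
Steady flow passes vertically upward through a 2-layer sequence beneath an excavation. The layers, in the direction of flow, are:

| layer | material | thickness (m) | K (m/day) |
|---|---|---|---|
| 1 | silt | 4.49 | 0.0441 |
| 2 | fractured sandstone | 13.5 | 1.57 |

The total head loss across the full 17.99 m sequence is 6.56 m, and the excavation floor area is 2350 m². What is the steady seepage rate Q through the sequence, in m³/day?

140

Flow is perpendicular to layering, so the layers act in series and the equivalent K is the thickness-weighted harmonic mean.
Total thickness L = 4.49 + 13.5 = 17.99 m.
Σ(b_i/K_i) = 4.49/0.0441 + 13.5/1.57 = 110.4 d.
K_eq = L / Σ(b_i/K_i) = 17.99 / 110.4 = 0.1629 m/day.
Q = K_eq · A · (Δh/L) = 0.1629 × 2350 × (6.56/17.99) = 139.6 m³/day.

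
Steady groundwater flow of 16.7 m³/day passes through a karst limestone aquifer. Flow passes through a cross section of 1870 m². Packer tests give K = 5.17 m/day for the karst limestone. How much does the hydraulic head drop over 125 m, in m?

0.216

From Q = K·A·i, i = Q / (K·A) = 16.7 / (5.170 × 1870) = 0.001727.
Head loss Δh = i · L = 0.001727 × 125 = 0.2159 m.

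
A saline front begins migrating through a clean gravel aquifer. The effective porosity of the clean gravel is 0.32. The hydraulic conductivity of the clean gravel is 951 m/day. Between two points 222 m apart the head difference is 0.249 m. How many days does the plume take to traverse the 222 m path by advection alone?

Hydraulic gradient i = Δh / L = 0.249 / 222 = 0.001122.
Darcy flux q = K · i = 951.0 × 0.001122 = 1.067 m/day.
Seepage velocity v = q / n_e = 1.067 / 0.32 = 3.333 m/day.
Travel time t = L / v = 222 / 3.333 = 66.60 days.

66.6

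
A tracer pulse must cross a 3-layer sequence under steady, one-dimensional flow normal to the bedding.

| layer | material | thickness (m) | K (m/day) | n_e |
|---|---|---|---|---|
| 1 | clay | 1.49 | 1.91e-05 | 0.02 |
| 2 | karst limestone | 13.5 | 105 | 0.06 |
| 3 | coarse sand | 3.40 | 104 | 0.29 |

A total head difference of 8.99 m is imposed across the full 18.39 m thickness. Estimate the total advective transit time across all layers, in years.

With flow normal to the layers, continuity requires the same specific discharge q through every layer.
Σ(b_i/K_i) = 1.49/1.91e-05 + 13.5/105 + 3.40/104 = 78011 d.
q = Δh / Σ(b_i/K_i) = 8.99 / 78011 = 0.0001152 m/day.
In each layer the seepage velocity is v_i = q/n_i, so the layer transit time is t_i = b_i·n_i / q:
  layer 1 (clay): t_1 = 1.49 × 0.02 / 0.0001152 = 258.6 d
  layer 2 (karst limestone): t_2 = 13.5 × 0.06 / 0.0001152 = 7029 d
  layer 3 (coarse sand): t_3 = 3.40 × 0.29 / 0.0001152 = 8556 d
Total t = Σ t_i = 15843 days = 43.38 years.

43.4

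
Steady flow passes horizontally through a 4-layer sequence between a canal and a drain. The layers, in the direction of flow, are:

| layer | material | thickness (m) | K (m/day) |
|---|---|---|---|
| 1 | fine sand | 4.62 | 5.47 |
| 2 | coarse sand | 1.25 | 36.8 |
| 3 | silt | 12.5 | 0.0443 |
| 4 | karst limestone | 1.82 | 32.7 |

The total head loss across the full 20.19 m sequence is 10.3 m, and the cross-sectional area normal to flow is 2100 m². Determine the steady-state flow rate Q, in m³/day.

76.4

Flow is perpendicular to layering, so the layers act in series and the equivalent K is the thickness-weighted harmonic mean.
Total thickness L = 4.62 + 1.25 + 12.5 + 1.82 = 20.19 m.
Σ(b_i/K_i) = 4.62/5.47 + 1.25/36.8 + 12.5/0.0443 + 1.82/32.7 = 283.1 d.
K_eq = L / Σ(b_i/K_i) = 20.19 / 283.1 = 0.07132 m/day.
Q = K_eq · A · (Δh/L) = 0.07132 × 2100 × (10.3/20.19) = 76.40 m³/day.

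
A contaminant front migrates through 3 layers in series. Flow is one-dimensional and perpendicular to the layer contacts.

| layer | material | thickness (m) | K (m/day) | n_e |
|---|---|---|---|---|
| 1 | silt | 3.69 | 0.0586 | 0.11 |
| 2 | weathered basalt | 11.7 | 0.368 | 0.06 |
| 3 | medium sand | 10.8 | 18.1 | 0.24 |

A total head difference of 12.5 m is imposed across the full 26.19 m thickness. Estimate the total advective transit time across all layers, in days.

28.2

With flow normal to the layers, continuity requires the same specific discharge q through every layer.
Σ(b_i/K_i) = 3.69/0.0586 + 11.7/0.368 + 10.8/18.1 = 95.36 d.
q = Δh / Σ(b_i/K_i) = 12.5 / 95.36 = 0.1311 m/day.
In each layer the seepage velocity is v_i = q/n_i, so the layer transit time is t_i = b_i·n_i / q:
  layer 1 (silt): t_1 = 3.69 × 0.11 / 0.1311 = 3.097 d
  layer 2 (weathered basalt): t_2 = 11.7 × 0.06 / 0.1311 = 5.355 d
  layer 3 (medium sand): t_3 = 10.8 × 0.24 / 0.1311 = 19.77 d
Total t = Σ t_i = 28.23 days.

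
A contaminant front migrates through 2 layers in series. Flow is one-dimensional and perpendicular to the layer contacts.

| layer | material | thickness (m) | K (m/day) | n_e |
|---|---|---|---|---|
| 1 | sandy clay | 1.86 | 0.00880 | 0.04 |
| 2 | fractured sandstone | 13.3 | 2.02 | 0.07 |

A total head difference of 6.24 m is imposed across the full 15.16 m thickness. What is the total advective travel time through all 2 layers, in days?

With flow normal to the layers, continuity requires the same specific discharge q through every layer.
Σ(b_i/K_i) = 1.86/0.00880 + 13.3/2.02 = 217.9 d.
q = Δh / Σ(b_i/K_i) = 6.24 / 217.9 = 0.02863 m/day.
In each layer the seepage velocity is v_i = q/n_i, so the layer transit time is t_i = b_i·n_i / q:
  layer 1 (sandy clay): t_1 = 1.86 × 0.04 / 0.02863 = 2.599 d
  layer 2 (fractured sandstone): t_2 = 13.3 × 0.07 / 0.02863 = 32.52 d
Total t = Σ t_i = 35.12 days.

35.1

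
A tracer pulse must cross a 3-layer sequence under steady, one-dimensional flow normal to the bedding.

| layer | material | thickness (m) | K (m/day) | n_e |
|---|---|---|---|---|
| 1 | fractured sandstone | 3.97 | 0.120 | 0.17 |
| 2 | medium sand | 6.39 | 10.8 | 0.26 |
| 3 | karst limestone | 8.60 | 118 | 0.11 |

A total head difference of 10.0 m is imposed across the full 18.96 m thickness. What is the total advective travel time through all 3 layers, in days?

With flow normal to the layers, continuity requires the same specific discharge q through every layer.
Σ(b_i/K_i) = 3.97/0.120 + 6.39/10.8 + 8.60/118 = 33.75 d.
q = Δh / Σ(b_i/K_i) = 10.0 / 33.75 = 0.2963 m/day.
In each layer the seepage velocity is v_i = q/n_i, so the layer transit time is t_i = b_i·n_i / q:
  layer 1 (fractured sandstone): t_1 = 3.97 × 0.17 / 0.2963 = 2.278 d
  layer 2 (medium sand): t_2 = 6.39 × 0.26 / 0.2963 = 5.607 d
  layer 3 (karst limestone): t_3 = 8.60 × 0.11 / 0.2963 = 3.193 d
Total t = Σ t_i = 11.08 days.

11.1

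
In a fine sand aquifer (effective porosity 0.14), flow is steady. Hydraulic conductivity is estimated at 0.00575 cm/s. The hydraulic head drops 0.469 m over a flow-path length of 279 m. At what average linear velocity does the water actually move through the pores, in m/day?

Convert K: 0.00575 cm/s × 864 = 4.968 m/day.
Hydraulic gradient i = Δh / L = 0.469 / 279 = 0.001681.
Darcy flux q = K · i = 4.968 × 0.001681 = 0.008351 m/day.
Seepage velocity v = q / n_e = 0.008351 / 0.14 = 0.05965 m/day.

0.0597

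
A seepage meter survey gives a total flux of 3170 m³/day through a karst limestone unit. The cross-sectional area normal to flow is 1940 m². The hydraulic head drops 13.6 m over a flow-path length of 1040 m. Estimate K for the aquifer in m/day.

125

Hydraulic gradient i = Δh / L = 13.6 / 1040 = 0.01308.
From Q = K·A·i, K = Q / (A·i) = 3170 / (1940 × 0.01308) = 125.0 m/day.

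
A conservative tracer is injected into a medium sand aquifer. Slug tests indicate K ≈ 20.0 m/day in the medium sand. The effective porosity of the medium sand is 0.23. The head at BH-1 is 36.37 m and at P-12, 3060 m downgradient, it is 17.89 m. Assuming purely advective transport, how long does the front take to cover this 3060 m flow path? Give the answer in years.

Hydraulic gradient i = (36.37 − 17.89) / 3060 = 18.48 / 3060 = 0.006039.
Darcy flux q = K · i = 20.00 × 0.006039 = 0.1208 m/day.
Seepage velocity v = q / n_e = 0.1208 / 0.23 = 0.5251 m/day.
Travel time t = L / v = 3060 / 0.5251 = 5827 days = 15.95 years.

16.0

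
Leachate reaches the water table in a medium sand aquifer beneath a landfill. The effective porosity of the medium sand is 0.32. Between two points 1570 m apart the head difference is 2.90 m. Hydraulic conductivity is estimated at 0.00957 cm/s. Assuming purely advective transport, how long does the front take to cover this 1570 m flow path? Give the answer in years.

Convert K: 0.00957 cm/s × 864 = 8.268 m/day.
Hydraulic gradient i = Δh / L = 2.90 / 1570 = 0.001847.
Darcy flux q = K · i = 8.268 × 0.001847 = 0.01527 m/day.
Seepage velocity v = q / n_e = 0.01527 / 0.32 = 0.04773 m/day.
Travel time t = L / v = 1570 / 0.04773 = 32895 days = 90.06 years.

90.1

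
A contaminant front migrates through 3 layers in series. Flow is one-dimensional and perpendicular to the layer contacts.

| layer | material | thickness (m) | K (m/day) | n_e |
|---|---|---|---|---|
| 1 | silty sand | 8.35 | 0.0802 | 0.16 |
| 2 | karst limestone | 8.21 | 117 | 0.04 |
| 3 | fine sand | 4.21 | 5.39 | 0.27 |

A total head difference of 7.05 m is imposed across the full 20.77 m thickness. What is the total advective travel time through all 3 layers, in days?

41.7

With flow normal to the layers, continuity requires the same specific discharge q through every layer.
Σ(b_i/K_i) = 8.35/0.0802 + 8.21/117 + 4.21/5.39 = 105.0 d.
q = Δh / Σ(b_i/K_i) = 7.05 / 105.0 = 0.06716 m/day.
In each layer the seepage velocity is v_i = q/n_i, so the layer transit time is t_i = b_i·n_i / q:
  layer 1 (silty sand): t_1 = 8.35 × 0.16 / 0.06716 = 19.89 d
  layer 2 (karst limestone): t_2 = 8.21 × 0.04 / 0.06716 = 4.889 d
  layer 3 (fine sand): t_3 = 4.21 × 0.27 / 0.06716 = 16.92 d
Total t = Σ t_i = 41.70 days.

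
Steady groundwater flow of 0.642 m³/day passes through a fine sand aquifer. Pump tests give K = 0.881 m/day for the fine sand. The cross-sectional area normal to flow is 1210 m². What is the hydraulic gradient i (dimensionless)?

0.000602

From Q = K·A·i, i = Q / (K·A) = 0.642 / (0.8810 × 1210) = 0.0006022.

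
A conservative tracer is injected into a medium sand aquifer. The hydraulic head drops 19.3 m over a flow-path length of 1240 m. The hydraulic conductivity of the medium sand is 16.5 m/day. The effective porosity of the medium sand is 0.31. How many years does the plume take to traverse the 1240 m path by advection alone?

Hydraulic gradient i = Δh / L = 19.3 / 1240 = 0.01556.
Darcy flux q = K · i = 16.50 × 0.01556 = 0.2568 m/day.
Seepage velocity v = q / n_e = 0.2568 / 0.31 = 0.8284 m/day.
Travel time t = L / v = 1240 / 0.8284 = 1497 days = 4.098 years.

4.10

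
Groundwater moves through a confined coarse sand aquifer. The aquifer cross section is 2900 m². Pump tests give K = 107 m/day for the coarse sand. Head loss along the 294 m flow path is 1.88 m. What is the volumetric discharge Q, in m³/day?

1980

Hydraulic gradient i = Δh / L = 1.88 / 294 = 0.006395.
Darcy's law: Q = K · A · i = 107.0 × 2900 × 0.006395 = 1984 m³/day.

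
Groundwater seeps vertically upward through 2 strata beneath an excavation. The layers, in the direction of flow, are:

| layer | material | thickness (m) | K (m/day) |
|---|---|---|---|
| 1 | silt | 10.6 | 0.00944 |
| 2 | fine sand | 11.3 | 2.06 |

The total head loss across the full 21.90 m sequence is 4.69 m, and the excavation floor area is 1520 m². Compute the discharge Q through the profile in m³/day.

6.32

Flow is perpendicular to layering, so the layers act in series and the equivalent K is the thickness-weighted harmonic mean.
Total thickness L = 10.6 + 11.3 = 21.90 m.
Σ(b_i/K_i) = 10.6/0.00944 + 11.3/2.06 = 1128 d.
K_eq = L / Σ(b_i/K_i) = 21.90 / 1128 = 0.01941 m/day.
Q = K_eq · A · (Δh/L) = 0.01941 × 1520 × (4.69/21.90) = 6.318 m³/day.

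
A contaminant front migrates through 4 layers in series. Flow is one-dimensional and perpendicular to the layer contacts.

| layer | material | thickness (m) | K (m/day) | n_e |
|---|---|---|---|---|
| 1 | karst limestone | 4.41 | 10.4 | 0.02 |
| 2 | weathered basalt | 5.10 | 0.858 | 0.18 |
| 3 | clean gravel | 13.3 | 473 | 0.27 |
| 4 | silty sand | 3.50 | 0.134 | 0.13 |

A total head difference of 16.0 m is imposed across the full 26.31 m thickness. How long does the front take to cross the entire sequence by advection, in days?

With flow normal to the layers, continuity requires the same specific discharge q through every layer.
Σ(b_i/K_i) = 4.41/10.4 + 5.10/0.858 + 13.3/473 + 3.50/0.134 = 32.52 d.
q = Δh / Σ(b_i/K_i) = 16.0 / 32.52 = 0.4921 m/day.
In each layer the seepage velocity is v_i = q/n_i, so the layer transit time is t_i = b_i·n_i / q:
  layer 1 (karst limestone): t_1 = 4.41 × 0.02 / 0.4921 = 0.1792 d
  layer 2 (weathered basalt): t_2 = 5.10 × 0.18 / 0.4921 = 1.866 d
  layer 3 (clean gravel): t_3 = 13.3 × 0.27 / 0.4921 = 7.298 d
  layer 4 (silty sand): t_4 = 3.50 × 0.13 / 0.4921 = 0.9247 d
Total t = Σ t_i = 10.27 days.

10.3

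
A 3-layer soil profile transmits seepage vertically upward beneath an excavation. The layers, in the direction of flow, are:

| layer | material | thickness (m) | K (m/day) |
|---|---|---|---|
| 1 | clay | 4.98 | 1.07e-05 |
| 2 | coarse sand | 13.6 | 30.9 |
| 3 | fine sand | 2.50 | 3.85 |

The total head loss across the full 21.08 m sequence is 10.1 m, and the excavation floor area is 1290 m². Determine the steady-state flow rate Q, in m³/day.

0.0280

Flow is perpendicular to layering, so the layers act in series and the equivalent K is the thickness-weighted harmonic mean.
Total thickness L = 4.98 + 13.6 + 2.50 = 21.08 m.
Σ(b_i/K_i) = 4.98/1.07e-05 + 13.6/30.9 + 2.50/3.85 = 4.654e+05 d.
K_eq = L / Σ(b_i/K_i) = 21.08 / 4.654e+05 = 4.529e-05 m/day.
Q = K_eq · A · (Δh/L) = 4.529e-05 × 1290 × (10.1/21.08) = 0.02799 m³/day.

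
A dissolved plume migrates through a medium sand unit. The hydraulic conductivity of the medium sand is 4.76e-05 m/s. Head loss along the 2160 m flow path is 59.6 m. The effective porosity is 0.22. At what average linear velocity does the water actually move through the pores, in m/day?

0.516

Convert K: 4.76e-05 m/s × 86400 = 4.113 m/day.
Hydraulic gradient i = Δh / L = 59.6 / 2160 = 0.02759.
Darcy flux q = K · i = 4.113 × 0.02759 = 0.1135 m/day.
Seepage velocity v = q / n_e = 0.1135 / 0.22 = 0.5158 m/day.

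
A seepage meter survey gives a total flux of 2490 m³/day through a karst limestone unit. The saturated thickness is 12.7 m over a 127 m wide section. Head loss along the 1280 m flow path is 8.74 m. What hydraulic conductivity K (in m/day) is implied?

Cross-sectional area A = 127 × 12.7 = 1613 m².
Hydraulic gradient i = Δh / L = 8.74 / 1280 = 0.006828.
From Q = K·A·i, K = Q / (A·i) = 2490 / (1613 × 0.006828) = 226.1 m/day.

226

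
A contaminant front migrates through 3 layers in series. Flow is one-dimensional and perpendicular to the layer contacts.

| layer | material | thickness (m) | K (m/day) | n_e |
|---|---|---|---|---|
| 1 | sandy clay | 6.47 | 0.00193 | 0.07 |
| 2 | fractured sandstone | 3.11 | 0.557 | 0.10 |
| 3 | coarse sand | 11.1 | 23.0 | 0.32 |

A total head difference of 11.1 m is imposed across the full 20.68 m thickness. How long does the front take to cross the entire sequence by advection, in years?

3.58

With flow normal to the layers, continuity requires the same specific discharge q through every layer.
Σ(b_i/K_i) = 6.47/0.00193 + 3.11/0.557 + 11.1/23.0 = 3358 d.
q = Δh / Σ(b_i/K_i) = 11.1 / 3358 = 0.003305 m/day.
In each layer the seepage velocity is v_i = q/n_i, so the layer transit time is t_i = b_i·n_i / q:
  layer 1 (sandy clay): t_1 = 6.47 × 0.07 / 0.003305 = 137.0 d
  layer 2 (fractured sandstone): t_2 = 3.11 × 0.10 / 0.003305 = 94.10 d
  layer 3 (coarse sand): t_3 = 11.1 × 0.32 / 0.003305 = 1075 d
Total t = Σ t_i = 1306 days = 3.575 years.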